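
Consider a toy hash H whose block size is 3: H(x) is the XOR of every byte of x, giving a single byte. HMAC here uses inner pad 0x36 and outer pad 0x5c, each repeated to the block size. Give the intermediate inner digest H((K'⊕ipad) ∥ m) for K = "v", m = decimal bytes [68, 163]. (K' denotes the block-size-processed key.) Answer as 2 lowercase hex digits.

Key "v" = 76 is 1 byte ≤ B = 3; zero-pad to 3 bytes: K' = 76 00 00.
K' ⊕ ipad = 40 36 36.
Inner input = 40 36 36 ∥ 44 a3.
Inner hash: XOR 40⊕36⊕36⊕44⊕a3 = a7.

a7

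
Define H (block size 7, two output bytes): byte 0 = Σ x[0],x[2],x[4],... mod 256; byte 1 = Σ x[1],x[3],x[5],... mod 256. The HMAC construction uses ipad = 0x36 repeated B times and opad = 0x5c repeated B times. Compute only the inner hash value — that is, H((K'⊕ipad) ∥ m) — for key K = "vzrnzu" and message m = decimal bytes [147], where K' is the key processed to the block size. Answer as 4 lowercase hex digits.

Key "vzrnzu" = 76 7a 72 6e 7a 75 is 6 bytes ≤ B = 7; zero-pad to 7 bytes: K' = 76 7a 72 6e 7a 75 00.
K' ⊕ ipad = 40 4c 44 58 4c 43 36.
Inner input = 40 4c 44 58 4c 43 36 ∥ 93.
Inner hash: even-index sum = 262 mod 256 = 6; odd-index sum = 378 mod 256 = 122 → 06 7a.

067a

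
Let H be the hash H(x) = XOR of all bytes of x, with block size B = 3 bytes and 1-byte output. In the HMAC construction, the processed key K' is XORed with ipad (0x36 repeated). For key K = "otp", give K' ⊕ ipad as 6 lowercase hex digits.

Key "otp" = 6f 74 70 is exactly B = 3 bytes: K' = 6f 74 70.
XOR each byte with 0x36: 6f⊕36=59, 74⊕36=42, 70⊕36=46.

594246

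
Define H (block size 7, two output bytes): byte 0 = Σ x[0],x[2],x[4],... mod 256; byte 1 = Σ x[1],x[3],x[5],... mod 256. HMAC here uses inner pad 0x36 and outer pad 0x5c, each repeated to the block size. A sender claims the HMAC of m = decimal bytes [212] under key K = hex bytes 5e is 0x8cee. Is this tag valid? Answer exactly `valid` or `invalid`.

invalid

Key hex bytes 5e is 1 byte ≤ B = 7; zero-pad to 7 bytes: K' = 5e 00 00 00 00 00 00.
K' ⊕ ipad = 68 36 36 36 36 36 36; K' ⊕ opad = 02 5c 5c 5c 5c 5c 5c.
Inner hash: even-index sum = 266 mod 256 = 10; odd-index sum = 374 mod 256 = 118 → 0a 76.
Outer hash (recomputed tag): even-index sum = 396 mod 256 = 140; odd-index sum = 286 mod 256 = 30 → 8c 1e.
Recomputed tag = 8c1e; claimed = 8cee → mismatch.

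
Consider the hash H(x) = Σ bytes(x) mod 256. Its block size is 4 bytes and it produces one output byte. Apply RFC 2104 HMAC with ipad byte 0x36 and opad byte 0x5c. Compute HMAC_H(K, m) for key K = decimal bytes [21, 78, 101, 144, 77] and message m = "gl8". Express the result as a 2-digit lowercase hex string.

4d

Key decimal bytes [21, 78, 101, 144, 77] = 15 4e 65 90 4d is 5 bytes > B = 4, so hash it first: H(key) = a5, then zero-pad to 4 bytes: K' = a5 00 00 00.
K' ⊕ ipad = 93 36 36 36.  K' ⊕ opad = f9 5c 5c 5c.
Inner input = (K'⊕ipad) ∥ m = 93 36 36 36 ∥ 67 6c 38.
Inner hash: sum = 147+54+54+54+103+108+56 = 576; mod 256 = 64 → 40.
Outer input = (K'⊕opad) ∥ inner = f9 5c 5c 5c ∥ 40.
Outer hash (tag): sum = 249+92+92+92+64 = 589; mod 256 = 77 → 4d.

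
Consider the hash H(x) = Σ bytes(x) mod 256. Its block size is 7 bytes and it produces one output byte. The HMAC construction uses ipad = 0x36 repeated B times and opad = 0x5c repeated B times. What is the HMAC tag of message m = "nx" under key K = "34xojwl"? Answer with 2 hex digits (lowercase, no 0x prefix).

4a

Key "34xojwl" = 33 34 78 6f 6a 77 6c is exactly B = 7 bytes: K' = 33 34 78 6f 6a 77 6c.
K' ⊕ ipad = 05 02 4e 59 5c 41 5a.  K' ⊕ opad = 6f 68 24 33 36 2b 30.
Inner input = (K'⊕ipad) ∥ m = 05 02 4e 59 5c 41 5a ∥ 6e 78.
Inner hash: sum = 5+2+78+89+92+65+90+110+120 = 651; mod 256 = 139 → 8b.
Outer input = (K'⊕opad) ∥ inner = 6f 68 24 33 36 2b 30 ∥ 8b.
Outer hash (tag): sum = 111+104+36+51+54+43+48+139 = 586; mod 256 = 74 → 4a.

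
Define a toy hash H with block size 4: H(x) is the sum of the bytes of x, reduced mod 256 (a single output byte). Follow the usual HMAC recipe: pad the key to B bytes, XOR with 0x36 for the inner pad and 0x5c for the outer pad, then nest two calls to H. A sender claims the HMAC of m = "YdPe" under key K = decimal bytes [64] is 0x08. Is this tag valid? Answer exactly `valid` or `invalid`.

invalid

Key decimal bytes [64] = 40 is 1 byte ≤ B = 4; zero-pad to 4 bytes: K' = 40 00 00 00.
K' ⊕ ipad = 76 36 36 36; K' ⊕ opad = 1c 5c 5c 5c.
Inner hash: sum = 118+54+54+54+89+100+80+101 = 650; mod 256 = 138 → 8a.
Outer hash (recomputed tag): sum = 28+92+92+92+138 = 442; mod 256 = 186 → ba.
Recomputed tag = ba; claimed = 08 → mismatch.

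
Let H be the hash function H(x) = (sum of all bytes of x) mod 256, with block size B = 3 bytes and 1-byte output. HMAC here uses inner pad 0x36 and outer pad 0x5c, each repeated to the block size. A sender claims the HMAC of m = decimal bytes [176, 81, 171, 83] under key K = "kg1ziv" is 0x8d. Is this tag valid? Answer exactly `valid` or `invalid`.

valid

Key "kg1ziv" = 6b 67 31 7a 69 76 is 6 bytes > B = 3, so hash it first: H(key) = 5c, then zero-pad to 3 bytes: K' = 5c 00 00.
K' ⊕ ipad = 6a 36 36; K' ⊕ opad = 00 5c 5c.
Inner hash: sum = 106+54+54+176+81+171+83 = 725; mod 256 = 213 → d5.
Outer hash (recomputed tag): sum = 0+92+92+213 = 397; mod 256 = 141 → 8d.
Recomputed tag = 8d; claimed = 8d → match.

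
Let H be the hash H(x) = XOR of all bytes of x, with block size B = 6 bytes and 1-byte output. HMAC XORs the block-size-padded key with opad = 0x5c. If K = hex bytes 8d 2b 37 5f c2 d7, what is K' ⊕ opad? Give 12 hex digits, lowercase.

Key hex bytes 8d 2b 37 5f c2 d7 is exactly B = 6 bytes: K' = 8d 2b 37 5f c2 d7.
XOR each byte with 0x5c: 8d⊕5c=d1, 2b⊕5c=77, 37⊕5c=6b, 5f⊕5c=03, c2⊕5c=9e, d7⊕5c=8b.

d1776b039e8b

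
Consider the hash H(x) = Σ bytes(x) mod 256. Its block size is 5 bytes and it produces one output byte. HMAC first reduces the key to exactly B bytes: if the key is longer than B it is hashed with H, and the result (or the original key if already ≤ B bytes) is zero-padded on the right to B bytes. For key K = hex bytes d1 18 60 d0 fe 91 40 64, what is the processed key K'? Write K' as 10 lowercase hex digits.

|K| = 8 > B = 5, so first hash the key.
H(K): sum = 209+24+96+208+254+145+64+100 = 1100; mod 256 = 76 → 4c.
Zero-pad H(K) = 4c to 5 bytes: K' = 4c 00 00 00 00.

4c00000000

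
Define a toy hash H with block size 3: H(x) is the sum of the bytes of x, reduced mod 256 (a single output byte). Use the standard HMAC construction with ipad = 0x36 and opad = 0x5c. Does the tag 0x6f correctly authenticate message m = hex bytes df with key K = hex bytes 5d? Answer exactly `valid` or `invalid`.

valid

Key hex bytes 5d is 1 byte ≤ B = 3; zero-pad to 3 bytes: K' = 5d 00 00.
K' ⊕ ipad = 6b 36 36; K' ⊕ opad = 01 5c 5c.
Inner hash: sum = 107+54+54+223 = 438; mod 256 = 182 → b6.
Outer hash (recomputed tag): sum = 1+92+92+182 = 367; mod 256 = 111 → 6f.
Recomputed tag = 6f; claimed = 6f → match.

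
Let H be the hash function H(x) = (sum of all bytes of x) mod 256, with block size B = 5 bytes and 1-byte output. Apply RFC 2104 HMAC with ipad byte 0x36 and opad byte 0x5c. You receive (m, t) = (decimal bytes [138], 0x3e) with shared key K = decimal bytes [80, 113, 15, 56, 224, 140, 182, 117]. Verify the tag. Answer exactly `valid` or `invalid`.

Key decimal bytes [80, 113, 15, 56, 224, 140, 182, 117] = 50 71 0f 38 e0 8c b6 75 is 8 bytes > B = 5, so hash it first: H(key) = 9f, then zero-pad to 5 bytes: K' = 9f 00 00 00 00.
K' ⊕ ipad = a9 36 36 36 36; K' ⊕ opad = c3 5c 5c 5c 5c.
Inner hash: sum = 169+54+54+54+54+138 = 523; mod 256 = 11 → 0b.
Outer hash (recomputed tag): sum = 195+92+92+92+92+11 = 574; mod 256 = 62 → 3e.
Recomputed tag = 3e; claimed = 3e → match.

valid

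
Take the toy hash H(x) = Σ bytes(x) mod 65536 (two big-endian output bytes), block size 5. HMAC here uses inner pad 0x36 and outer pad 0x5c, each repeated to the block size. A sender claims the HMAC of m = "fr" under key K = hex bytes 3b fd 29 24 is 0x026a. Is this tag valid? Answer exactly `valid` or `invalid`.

Key hex bytes 3b fd 29 24 is 4 bytes ≤ B = 5; zero-pad to 5 bytes: K' = 3b fd 29 24 00.
K' ⊕ ipad = 0d cb 1f 12 36; K' ⊕ opad = 67 a1 75 78 5c.
Inner hash: sum = 13+203+31+18+54+102+114 = 535 → 02 17.
Outer hash (recomputed tag): sum = 103+161+117+120+92+2+23 = 618 → 02 6a.
Recomputed tag = 026a; claimed = 026a → match.

valid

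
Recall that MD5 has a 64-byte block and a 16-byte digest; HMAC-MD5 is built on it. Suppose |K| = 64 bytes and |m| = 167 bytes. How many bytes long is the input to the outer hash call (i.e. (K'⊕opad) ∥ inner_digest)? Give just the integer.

80

Key is 64 ≤ 64 bytes, zero-padded: |K'| = 64.
Outer input = (K'⊕opad) ∥ H(inner) → 64 + 16 = 80 bytes.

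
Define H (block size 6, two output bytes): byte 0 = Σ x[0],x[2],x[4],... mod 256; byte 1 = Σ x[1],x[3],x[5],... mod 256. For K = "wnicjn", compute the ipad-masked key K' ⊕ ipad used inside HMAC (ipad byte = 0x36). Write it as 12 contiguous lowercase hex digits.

Key "wnicjn" = 77 6e 69 63 6a 6e is exactly B = 6 bytes: K' = 77 6e 69 63 6a 6e.
XOR each byte with 0x36: 77⊕36=41, 6e⊕36=58, 69⊕36=5f, 63⊕36=55, 6a⊕36=5c, 6e⊕36=58.

41585f555c58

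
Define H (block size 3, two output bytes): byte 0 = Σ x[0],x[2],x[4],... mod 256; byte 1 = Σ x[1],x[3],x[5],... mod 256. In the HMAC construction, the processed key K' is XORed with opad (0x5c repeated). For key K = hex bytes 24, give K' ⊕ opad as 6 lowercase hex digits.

785c5c

Key hex bytes 24 is 1 byte ≤ B = 3; zero-pad to 3 bytes: K' = 24 00 00.
XOR each byte with 0x5c: 24⊕5c=78, 00⊕5c=5c, 00⊕5c=5c.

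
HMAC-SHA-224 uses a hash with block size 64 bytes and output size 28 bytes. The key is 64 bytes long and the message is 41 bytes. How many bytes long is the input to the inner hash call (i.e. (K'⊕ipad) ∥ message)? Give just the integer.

105

Key is 64 ≤ 64 bytes, zero-padded: |K'| = 64.
Inner input = (K'⊕ipad) ∥ m → 64 + 41 = 105 bytes.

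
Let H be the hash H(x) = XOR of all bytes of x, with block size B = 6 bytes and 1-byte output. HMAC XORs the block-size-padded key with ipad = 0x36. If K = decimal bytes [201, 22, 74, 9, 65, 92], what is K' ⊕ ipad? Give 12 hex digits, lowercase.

ff207c3f776a

Key decimal bytes [201, 22, 74, 9, 65, 92] = c9 16 4a 09 41 5c is exactly B = 6 bytes: K' = c9 16 4a 09 41 5c.
XOR each byte with 0x36: c9⊕36=ff, 16⊕36=20, 4a⊕36=7c, 09⊕36=3f, 41⊕36=77, 5c⊕36=6a.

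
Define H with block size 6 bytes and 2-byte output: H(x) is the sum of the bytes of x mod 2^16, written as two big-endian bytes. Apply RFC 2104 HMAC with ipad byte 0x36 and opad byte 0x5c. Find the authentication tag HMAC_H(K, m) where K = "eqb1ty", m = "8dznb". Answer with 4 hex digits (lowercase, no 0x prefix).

Key "eqb1ty" = 65 71 62 31 74 79 is exactly B = 6 bytes: K' = 65 71 62 31 74 79.
K' ⊕ ipad = 53 47 54 07 42 4f.  K' ⊕ opad = 39 2d 3e 6d 28 25.
Inner input = (K'⊕ipad) ∥ m = 53 47 54 07 42 4f ∥ 38 64 7a 6e 62.
Inner hash: sum = 83+71+84+7+66+79+56+100+122+110+98 = 876 → 03 6c.
Outer input = (K'⊕opad) ∥ inner = 39 2d 3e 6d 28 25 ∥ 03 6c.
Outer hash (tag): sum = 57+45+62+109+40+37+3+108 = 461 → 01 cd.

01cd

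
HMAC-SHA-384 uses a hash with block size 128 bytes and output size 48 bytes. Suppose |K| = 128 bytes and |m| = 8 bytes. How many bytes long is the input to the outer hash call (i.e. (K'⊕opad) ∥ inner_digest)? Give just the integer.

176

Key is 128 ≤ 128 bytes, zero-padded: |K'| = 128.
Outer input = (K'⊕opad) ∥ H(inner) → 128 + 48 = 176 bytes.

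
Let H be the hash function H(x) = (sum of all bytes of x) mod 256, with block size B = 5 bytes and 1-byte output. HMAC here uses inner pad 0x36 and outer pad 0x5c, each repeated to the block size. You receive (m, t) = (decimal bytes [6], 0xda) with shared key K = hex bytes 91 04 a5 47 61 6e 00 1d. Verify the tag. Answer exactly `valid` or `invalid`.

Key hex bytes 91 04 a5 47 61 6e 00 1d is 8 bytes > B = 5, so hash it first: H(key) = 6d, then zero-pad to 5 bytes: K' = 6d 00 00 00 00.
K' ⊕ ipad = 5b 36 36 36 36; K' ⊕ opad = 31 5c 5c 5c 5c.
Inner hash: sum = 91+54+54+54+54+6 = 313; mod 256 = 57 → 39.
Outer hash (recomputed tag): sum = 49+92+92+92+92+57 = 474; mod 256 = 218 → da.
Recomputed tag = da; claimed = da → match.

valid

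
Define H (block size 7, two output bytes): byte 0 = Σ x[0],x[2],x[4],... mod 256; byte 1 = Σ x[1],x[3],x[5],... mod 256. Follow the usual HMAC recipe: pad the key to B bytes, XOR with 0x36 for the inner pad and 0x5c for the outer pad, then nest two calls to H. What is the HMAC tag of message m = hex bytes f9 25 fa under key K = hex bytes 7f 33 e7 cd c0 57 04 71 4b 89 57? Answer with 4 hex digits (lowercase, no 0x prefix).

Key hex bytes 7f 33 e7 cd c0 57 04 71 4b 89 57 is 11 bytes > B = 7, so hash it first: H(key) = cc 51, then zero-pad to 7 bytes: K' = cc 51 00 00 00 00 00.
K' ⊕ ipad = fa 67 36 36 36 36 36.  K' ⊕ opad = 90 0d 5c 5c 5c 5c 5c.
Inner input = (K'⊕ipad) ∥ m = fa 67 36 36 36 36 36 ∥ f9 25 fa.
Inner hash: even-index sum = 449 mod 256 = 193; odd-index sum = 710 mod 256 = 198 → c1 c6.
Outer input = (K'⊕opad) ∥ inner = 90 0d 5c 5c 5c 5c 5c ∥ c1 c6.
Outer hash (tag): even-index sum = 618 mod 256 = 106; odd-index sum = 390 mod 256 = 134 → 6a 86.

6a86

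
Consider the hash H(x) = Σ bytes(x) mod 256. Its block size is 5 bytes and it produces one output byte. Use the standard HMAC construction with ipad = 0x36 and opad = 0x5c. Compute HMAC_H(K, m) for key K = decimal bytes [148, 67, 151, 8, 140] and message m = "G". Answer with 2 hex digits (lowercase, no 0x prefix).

Key decimal bytes [148, 67, 151, 8, 140] = 94 43 97 08 8c is exactly B = 5 bytes: K' = 94 43 97 08 8c.
K' ⊕ ipad = a2 75 a1 3e ba.  K' ⊕ opad = c8 1f cb 54 d0.
Inner input = (K'⊕ipad) ∥ m = a2 75 a1 3e ba ∥ 47.
Inner hash: sum = 162+117+161+62+186+71 = 759; mod 256 = 247 → f7.
Outer input = (K'⊕opad) ∥ inner = c8 1f cb 54 d0 ∥ f7.
Outer hash (tag): sum = 200+31+203+84+208+247 = 973; mod 256 = 205 → cd.

cd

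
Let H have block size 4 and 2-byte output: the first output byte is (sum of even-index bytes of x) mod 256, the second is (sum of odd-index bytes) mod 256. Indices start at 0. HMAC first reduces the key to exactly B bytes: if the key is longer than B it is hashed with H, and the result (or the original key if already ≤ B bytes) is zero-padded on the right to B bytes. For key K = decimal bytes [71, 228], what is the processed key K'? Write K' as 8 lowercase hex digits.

47e40000

Key decimal bytes [71, 228] = 47 e4 is 2 bytes ≤ B = 4; zero-pad to 4 bytes: K' = 47 e4 00 00.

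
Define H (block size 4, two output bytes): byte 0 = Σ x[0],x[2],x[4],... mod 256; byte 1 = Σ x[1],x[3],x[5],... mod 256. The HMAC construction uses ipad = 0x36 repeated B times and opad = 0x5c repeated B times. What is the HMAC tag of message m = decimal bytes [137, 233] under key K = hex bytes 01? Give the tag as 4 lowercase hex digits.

af0d

Key hex bytes 01 is 1 byte ≤ B = 4; zero-pad to 4 bytes: K' = 01 00 00 00.
K' ⊕ ipad = 37 36 36 36.  K' ⊕ opad = 5d 5c 5c 5c.
Inner input = (K'⊕ipad) ∥ m = 37 36 36 36 ∥ 89 e9.
Inner hash: even-index sum = 246 mod 256 = 246; odd-index sum = 341 mod 256 = 85 → f6 55.
Outer input = (K'⊕opad) ∥ inner = 5d 5c 5c 5c ∥ f6 55.
Outer hash (tag): even-index sum = 431 mod 256 = 175; odd-index sum = 269 mod 256 = 13 → af 0d.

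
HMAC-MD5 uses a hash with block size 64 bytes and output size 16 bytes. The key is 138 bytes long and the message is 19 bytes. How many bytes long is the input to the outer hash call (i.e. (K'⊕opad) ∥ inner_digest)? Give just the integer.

Key is 138 > 64 bytes, so it is hashed to 16 bytes then zero-padded to 64: |K'| = 64.
Outer input = (K'⊕opad) ∥ H(inner) → 64 + 16 = 80 bytes.

80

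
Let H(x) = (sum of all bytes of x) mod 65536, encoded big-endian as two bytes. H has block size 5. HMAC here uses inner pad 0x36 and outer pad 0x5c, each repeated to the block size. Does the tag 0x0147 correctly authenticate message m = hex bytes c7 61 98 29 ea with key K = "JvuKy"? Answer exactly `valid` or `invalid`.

valid

Key "JvuKy" = 4a 76 75 4b 79 is exactly B = 5 bytes: K' = 4a 76 75 4b 79.
K' ⊕ ipad = 7c 40 43 7d 4f; K' ⊕ opad = 16 2a 29 17 25.
Inner hash: sum = 124+64+67+125+79+199+97+152+41+234 = 1182 → 04 9e.
Outer hash (recomputed tag): sum = 22+42+41+23+37+4+158 = 327 → 01 47.
Recomputed tag = 0147; claimed = 0147 → match.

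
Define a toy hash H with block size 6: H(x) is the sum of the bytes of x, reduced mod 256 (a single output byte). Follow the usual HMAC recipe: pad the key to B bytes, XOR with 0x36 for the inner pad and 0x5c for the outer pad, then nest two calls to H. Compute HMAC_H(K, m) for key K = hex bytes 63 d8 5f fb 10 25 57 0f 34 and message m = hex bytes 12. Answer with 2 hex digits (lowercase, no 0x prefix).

76

Key hex bytes 63 d8 5f fb 10 25 57 0f 34 is 9 bytes > B = 6, so hash it first: H(key) = 64, then zero-pad to 6 bytes: K' = 64 00 00 00 00 00.
K' ⊕ ipad = 52 36 36 36 36 36.  K' ⊕ opad = 38 5c 5c 5c 5c 5c.
Inner input = (K'⊕ipad) ∥ m = 52 36 36 36 36 36 ∥ 12.
Inner hash: sum = 82+54+54+54+54+54+18 = 370; mod 256 = 114 → 72.
Outer input = (K'⊕opad) ∥ inner = 38 5c 5c 5c 5c 5c ∥ 72.
Outer hash (tag): sum = 56+92+92+92+92+92+114 = 630; mod 256 = 118 → 76.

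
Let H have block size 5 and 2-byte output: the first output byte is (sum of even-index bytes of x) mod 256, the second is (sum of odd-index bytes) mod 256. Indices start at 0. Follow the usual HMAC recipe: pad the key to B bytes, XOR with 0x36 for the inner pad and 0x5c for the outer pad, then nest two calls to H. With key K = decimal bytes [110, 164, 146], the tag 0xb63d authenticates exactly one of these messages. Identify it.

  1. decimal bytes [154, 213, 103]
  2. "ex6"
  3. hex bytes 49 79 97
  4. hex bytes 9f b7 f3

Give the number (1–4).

4

Key decimal bytes [110, 164, 146] = 6e a4 92 is 3 bytes ≤ B = 5; zero-pad to 5 bytes: K' = 6e a4 92 00 00.
K' ⊕ ipad = 58 92 a4 36 36; K' ⊕ opad = 32 f8 ce 5c 5c.
m1: inner = H(58 92 a4 36 36 9a d5 67) = 07 c9; tag = H(32 f8 ce 5c 5c 07 c9) = 255b
m2: inner = H(58 92 a4 36 36 65 78 36) = aa 63; tag = H(32 f8 ce 5c 5c aa 63) = bffe
m3: inner = H(58 92 a4 36 36 49 79 97) = ab a8; tag = H(32 f8 ce 5c 5c ab a8) = 04ff
m4: inner = H(58 92 a4 36 36 9f b7 f3) = e9 5a; tag = H(32 f8 ce 5c 5c e9 5a) = b63d ← matches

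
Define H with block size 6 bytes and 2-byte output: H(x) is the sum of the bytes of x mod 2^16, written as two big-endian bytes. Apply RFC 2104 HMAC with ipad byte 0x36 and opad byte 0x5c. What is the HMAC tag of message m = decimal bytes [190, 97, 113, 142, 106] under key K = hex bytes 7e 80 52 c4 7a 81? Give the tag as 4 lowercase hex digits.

038b

Key hex bytes 7e 80 52 c4 7a 81 is exactly B = 6 bytes: K' = 7e 80 52 c4 7a 81.
K' ⊕ ipad = 48 b6 64 f2 4c b7.  K' ⊕ opad = 22 dc 0e 98 26 dd.
Inner input = (K'⊕ipad) ∥ m = 48 b6 64 f2 4c b7 ∥ be 61 71 8e 6a.
Inner hash: sum = 72+182+100+242+76+183+190+97+113+142+106 = 1503 → 05 df.
Outer input = (K'⊕opad) ∥ inner = 22 dc 0e 98 26 dd ∥ 05 df.
Outer hash (tag): sum = 34+220+14+152+38+221+5+223 = 907 → 03 8b.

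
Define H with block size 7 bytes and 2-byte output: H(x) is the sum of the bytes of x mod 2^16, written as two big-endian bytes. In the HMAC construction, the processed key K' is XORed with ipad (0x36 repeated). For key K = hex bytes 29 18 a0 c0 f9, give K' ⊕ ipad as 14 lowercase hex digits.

Key hex bytes 29 18 a0 c0 f9 is 5 bytes ≤ B = 7; zero-pad to 7 bytes: K' = 29 18 a0 c0 f9 00 00.
XOR each byte with 0x36: 29⊕36=1f, 18⊕36=2e, a0⊕36=96, c0⊕36=f6, f9⊕36=cf, 00⊕36=36, 00⊕36=36.

1f2e96f6cf3636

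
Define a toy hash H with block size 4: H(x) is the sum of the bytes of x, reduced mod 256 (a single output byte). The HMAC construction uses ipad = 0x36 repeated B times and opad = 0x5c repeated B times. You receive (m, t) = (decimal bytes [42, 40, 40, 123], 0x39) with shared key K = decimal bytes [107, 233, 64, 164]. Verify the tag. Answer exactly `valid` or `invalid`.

Key decimal bytes [107, 233, 64, 164] = 6b e9 40 a4 is exactly B = 4 bytes: K' = 6b e9 40 a4.
K' ⊕ ipad = 5d df 76 92; K' ⊕ opad = 37 b5 1c f8.
Inner hash: sum = 93+223+118+146+42+40+40+123 = 825; mod 256 = 57 → 39.
Outer hash (recomputed tag): sum = 55+181+28+248+57 = 569; mod 256 = 57 → 39.
Recomputed tag = 39; claimed = 39 → match.

valid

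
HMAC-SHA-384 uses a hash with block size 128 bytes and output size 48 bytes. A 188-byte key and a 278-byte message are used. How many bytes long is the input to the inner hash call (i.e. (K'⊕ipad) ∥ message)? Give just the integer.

Key is 188 > 128 bytes, so it is hashed to 48 bytes then zero-padded to 128: |K'| = 128.
Inner input = (K'⊕ipad) ∥ m → 128 + 278 = 406 bytes.

406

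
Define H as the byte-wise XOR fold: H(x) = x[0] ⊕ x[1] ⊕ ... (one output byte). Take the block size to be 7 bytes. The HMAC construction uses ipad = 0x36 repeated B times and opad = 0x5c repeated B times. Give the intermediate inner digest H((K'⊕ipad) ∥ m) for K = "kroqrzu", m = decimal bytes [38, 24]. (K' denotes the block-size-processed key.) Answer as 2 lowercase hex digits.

Key "kroqrzu" = 6b 72 6f 71 72 7a 75 is exactly B = 7 bytes: K' = 6b 72 6f 71 72 7a 75.
K' ⊕ ipad = 5d 44 59 47 44 4c 43.
Inner input = 5d 44 59 47 44 4c 43 ∥ 26 18.
Inner hash: XOR 5d⊕44⊕59⊕47⊕44⊕4c⊕43⊕26⊕18 = 72.

72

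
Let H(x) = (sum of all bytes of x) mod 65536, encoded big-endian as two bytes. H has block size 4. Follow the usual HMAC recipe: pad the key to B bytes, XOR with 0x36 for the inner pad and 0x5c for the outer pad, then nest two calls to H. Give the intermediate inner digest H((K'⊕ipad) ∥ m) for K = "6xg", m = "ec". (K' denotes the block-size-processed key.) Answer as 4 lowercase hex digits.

019d

Key "6xg" = 36 78 67 is 3 bytes ≤ B = 4; zero-pad to 4 bytes: K' = 36 78 67 00.
K' ⊕ ipad = 00 4e 51 36.
Inner input = 00 4e 51 36 ∥ 65 63.
Inner hash: sum = 0+78+81+54+101+99 = 413 → 01 9d.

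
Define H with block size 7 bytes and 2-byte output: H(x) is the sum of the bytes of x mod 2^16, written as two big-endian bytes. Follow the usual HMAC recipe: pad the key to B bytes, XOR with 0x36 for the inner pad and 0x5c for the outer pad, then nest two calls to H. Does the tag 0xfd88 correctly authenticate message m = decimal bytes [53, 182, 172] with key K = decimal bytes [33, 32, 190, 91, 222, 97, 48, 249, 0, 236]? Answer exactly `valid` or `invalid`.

invalid

Key decimal bytes [33, 32, 190, 91, 222, 97, 48, 249, 0, 236] = 21 20 be 5b de 61 30 f9 00 ec is 10 bytes > B = 7, so hash it first: H(key) = 04 ae, then zero-pad to 7 bytes: K' = 04 ae 00 00 00 00 00.
K' ⊕ ipad = 32 98 36 36 36 36 36; K' ⊕ opad = 58 f2 5c 5c 5c 5c 5c.
Inner hash: sum = 50+152+54+54+54+54+54+53+182+172 = 879 → 03 6f.
Outer hash (recomputed tag): sum = 88+242+92+92+92+92+92+3+111 = 904 → 03 88.
Recomputed tag = 0388; claimed = fd88 → mismatch.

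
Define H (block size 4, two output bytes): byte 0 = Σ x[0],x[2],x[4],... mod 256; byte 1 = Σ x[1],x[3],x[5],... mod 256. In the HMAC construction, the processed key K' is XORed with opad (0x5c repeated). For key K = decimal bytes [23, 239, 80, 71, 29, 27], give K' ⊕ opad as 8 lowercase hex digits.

Key decimal bytes [23, 239, 80, 71, 29, 27] = 17 ef 50 47 1d 1b is 6 bytes > B = 4, so hash it first: H(key) = 84 51, then zero-pad to 4 bytes: K' = 84 51 00 00.
XOR each byte with 0x5c: 84⊕5c=d8, 51⊕5c=0d, 00⊕5c=5c, 00⊕5c=5c.

d80d5c5c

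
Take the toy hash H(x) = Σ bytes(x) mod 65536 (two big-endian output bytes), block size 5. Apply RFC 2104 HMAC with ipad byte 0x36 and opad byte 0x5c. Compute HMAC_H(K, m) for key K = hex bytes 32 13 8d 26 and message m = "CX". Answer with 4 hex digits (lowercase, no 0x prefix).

Key hex bytes 32 13 8d 26 is 4 bytes ≤ B = 5; zero-pad to 5 bytes: K' = 32 13 8d 26 00.
K' ⊕ ipad = 04 25 bb 10 36.  K' ⊕ opad = 6e 4f d1 7a 5c.
Inner input = (K'⊕ipad) ∥ m = 04 25 bb 10 36 ∥ 43 58.
Inner hash: sum = 4+37+187+16+54+67+88 = 453 → 01 c5.
Outer input = (K'⊕opad) ∥ inner = 6e 4f d1 7a 5c ∥ 01 c5.
Outer hash (tag): sum = 110+79+209+122+92+1+197 = 810 → 03 2a.

032a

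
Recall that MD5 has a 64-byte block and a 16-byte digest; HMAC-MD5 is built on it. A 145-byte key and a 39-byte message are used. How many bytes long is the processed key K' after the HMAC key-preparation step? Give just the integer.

Key is 145 > 64 bytes, so it is hashed to 16 bytes then zero-padded to 64: |K'| = 64.

64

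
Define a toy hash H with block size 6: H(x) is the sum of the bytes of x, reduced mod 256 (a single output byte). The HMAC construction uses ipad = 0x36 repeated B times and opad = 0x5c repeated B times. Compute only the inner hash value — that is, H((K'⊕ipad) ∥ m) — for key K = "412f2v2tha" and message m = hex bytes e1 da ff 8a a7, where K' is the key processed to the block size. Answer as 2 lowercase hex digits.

Key "412f2v2tha" = 34 31 32 66 32 76 32 74 68 61 is 10 bytes > B = 6, so hash it first: H(key) = 14, then zero-pad to 6 bytes: K' = 14 00 00 00 00 00.
K' ⊕ ipad = 22 36 36 36 36 36.
Inner input = 22 36 36 36 36 36 ∥ e1 da ff 8a a7.
Inner hash: sum = 34+54+54+54+54+54+225+218+255+138+167 = 1307; mod 256 = 27 → 1b.

1b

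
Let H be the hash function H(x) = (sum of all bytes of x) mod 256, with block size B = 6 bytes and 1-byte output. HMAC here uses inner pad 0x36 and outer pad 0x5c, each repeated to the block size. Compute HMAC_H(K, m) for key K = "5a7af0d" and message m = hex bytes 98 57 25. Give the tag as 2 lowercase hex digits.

Key "5a7af0d" = 35 61 37 61 66 30 64 is 7 bytes > B = 6, so hash it first: H(key) = 28, then zero-pad to 6 bytes: K' = 28 00 00 00 00 00.
K' ⊕ ipad = 1e 36 36 36 36 36.  K' ⊕ opad = 74 5c 5c 5c 5c 5c.
Inner input = (K'⊕ipad) ∥ m = 1e 36 36 36 36 36 ∥ 98 57 25.
Inner hash: sum = 30+54+54+54+54+54+152+87+37 = 576; mod 256 = 64 → 40.
Outer input = (K'⊕opad) ∥ inner = 74 5c 5c 5c 5c 5c ∥ 40.
Outer hash (tag): sum = 116+92+92+92+92+92+64 = 640; mod 256 = 128 → 80.

80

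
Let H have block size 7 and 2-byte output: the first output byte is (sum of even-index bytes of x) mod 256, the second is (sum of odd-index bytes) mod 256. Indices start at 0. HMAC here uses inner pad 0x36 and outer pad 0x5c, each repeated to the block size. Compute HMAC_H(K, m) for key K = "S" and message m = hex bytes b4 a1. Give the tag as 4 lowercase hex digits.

79bc

Key "S" = 53 is 1 byte ≤ B = 7; zero-pad to 7 bytes: K' = 53 00 00 00 00 00 00.
K' ⊕ ipad = 65 36 36 36 36 36 36.  K' ⊕ opad = 0f 5c 5c 5c 5c 5c 5c.
Inner input = (K'⊕ipad) ∥ m = 65 36 36 36 36 36 36 ∥ b4 a1.
Inner hash: even-index sum = 424 mod 256 = 168; odd-index sum = 342 mod 256 = 86 → a8 56.
Outer input = (K'⊕opad) ∥ inner = 0f 5c 5c 5c 5c 5c 5c ∥ a8 56.
Outer hash (tag): even-index sum = 377 mod 256 = 121; odd-index sum = 444 mod 256 = 188 → 79 bc.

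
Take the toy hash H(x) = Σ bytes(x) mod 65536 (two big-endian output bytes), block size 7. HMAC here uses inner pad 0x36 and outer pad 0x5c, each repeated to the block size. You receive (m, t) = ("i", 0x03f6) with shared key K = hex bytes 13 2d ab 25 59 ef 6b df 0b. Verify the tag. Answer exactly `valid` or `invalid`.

invalid

Key hex bytes 13 2d ab 25 59 ef 6b df 0b is 9 bytes > B = 7, so hash it first: H(key) = 03 ad, then zero-pad to 7 bytes: K' = 03 ad 00 00 00 00 00.
K' ⊕ ipad = 35 9b 36 36 36 36 36; K' ⊕ opad = 5f f1 5c 5c 5c 5c 5c.
Inner hash: sum = 53+155+54+54+54+54+54+105 = 583 → 02 47.
Outer hash (recomputed tag): sum = 95+241+92+92+92+92+92+2+71 = 869 → 03 65.
Recomputed tag = 0365; claimed = 03f6 → mismatch.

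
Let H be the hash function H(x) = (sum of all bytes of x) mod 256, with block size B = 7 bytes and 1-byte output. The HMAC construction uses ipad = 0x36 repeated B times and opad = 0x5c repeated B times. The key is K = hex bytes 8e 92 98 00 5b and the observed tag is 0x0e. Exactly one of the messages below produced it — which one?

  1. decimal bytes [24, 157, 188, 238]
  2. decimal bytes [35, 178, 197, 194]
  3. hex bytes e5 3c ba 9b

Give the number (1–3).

Key hex bytes 8e 92 98 00 5b is 5 bytes ≤ B = 7; zero-pad to 7 bytes: K' = 8e 92 98 00 5b 00 00.
K' ⊕ ipad = b8 a4 ae 36 6d 36 36; K' ⊕ opad = d2 ce c4 5c 07 5c 5c.
m1: inner = H(b8 a4 ae 36 6d 36 36 18 9d bc ee) = 78; tag = H(d2 ce c4 5c 07 5c 5c 78) = f7
m2: inner = H(b8 a4 ae 36 6d 36 36 23 b2 c5 c2) = 75; tag = H(d2 ce c4 5c 07 5c 5c 75) = f4
m3: inner = H(b8 a4 ae 36 6d 36 36 e5 3c ba 9b) = 8f; tag = H(d2 ce c4 5c 07 5c 5c 8f) = 0e ← matches

3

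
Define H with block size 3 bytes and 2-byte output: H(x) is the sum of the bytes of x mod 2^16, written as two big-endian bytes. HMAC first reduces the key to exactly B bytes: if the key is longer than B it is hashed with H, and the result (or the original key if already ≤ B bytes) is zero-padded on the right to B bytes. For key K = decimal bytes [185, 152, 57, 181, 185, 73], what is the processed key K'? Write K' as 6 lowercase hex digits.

034100

|K| = 6 > B = 3, so first hash the key.
H(K): sum = 185+152+57+181+185+73 = 833 → 03 41.
Zero-pad H(K) = 03 41 to 3 bytes: K' = 03 41 00.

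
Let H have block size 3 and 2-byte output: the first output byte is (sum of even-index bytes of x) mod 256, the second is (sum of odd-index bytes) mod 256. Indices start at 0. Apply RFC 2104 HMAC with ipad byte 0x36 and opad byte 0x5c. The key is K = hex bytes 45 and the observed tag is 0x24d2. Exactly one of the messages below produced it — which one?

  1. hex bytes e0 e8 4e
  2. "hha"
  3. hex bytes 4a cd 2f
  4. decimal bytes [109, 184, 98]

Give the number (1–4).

Key hex bytes 45 is 1 byte ≤ B = 3; zero-pad to 3 bytes: K' = 45 00 00.
K' ⊕ ipad = 73 36 36; K' ⊕ opad = 19 5c 5c.
m1: inner = H(73 36 36 e0 e8 4e) = 91 64; tag = H(19 5c 5c 91 64) = d9ed
m2: inner = H(73 36 36 68 68 61) = 11 ff; tag = H(19 5c 5c 11 ff) = 746d
m3: inner = H(73 36 36 4a cd 2f) = 76 af; tag = H(19 5c 5c 76 af) = 24d2 ← matches
m4: inner = H(73 36 36 6d b8 62) = 61 05; tag = H(19 5c 5c 61 05) = 7abd

3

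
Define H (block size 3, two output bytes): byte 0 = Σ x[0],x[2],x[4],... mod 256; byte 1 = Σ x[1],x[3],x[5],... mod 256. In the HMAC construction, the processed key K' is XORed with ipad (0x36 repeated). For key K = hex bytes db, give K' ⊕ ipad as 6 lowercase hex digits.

Key hex bytes db is 1 byte ≤ B = 3; zero-pad to 3 bytes: K' = db 00 00.
XOR each byte with 0x36: db⊕36=ed, 00⊕36=36, 00⊕36=36.

ed3636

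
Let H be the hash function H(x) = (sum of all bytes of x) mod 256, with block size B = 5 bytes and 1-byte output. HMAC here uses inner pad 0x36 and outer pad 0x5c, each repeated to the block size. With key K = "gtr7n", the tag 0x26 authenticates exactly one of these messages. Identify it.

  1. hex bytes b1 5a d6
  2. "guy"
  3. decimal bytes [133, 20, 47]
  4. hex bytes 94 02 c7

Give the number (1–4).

3

Key "gtr7n" = 67 74 72 37 6e is exactly B = 5 bytes: K' = 67 74 72 37 6e.
K' ⊕ ipad = 51 42 44 01 58; K' ⊕ opad = 3b 28 2e 6b 32.
m1: inner = H(51 42 44 01 58 b1 5a d6) = 11; tag = H(3b 28 2e 6b 32 11) = 3f
m2: inner = H(51 42 44 01 58 67 75 79) = 85; tag = H(3b 28 2e 6b 32 85) = b3
m3: inner = H(51 42 44 01 58 85 14 2f) = f8; tag = H(3b 28 2e 6b 32 f8) = 26 ← matches
m4: inner = H(51 42 44 01 58 94 02 c7) = 8d; tag = H(3b 28 2e 6b 32 8d) = bb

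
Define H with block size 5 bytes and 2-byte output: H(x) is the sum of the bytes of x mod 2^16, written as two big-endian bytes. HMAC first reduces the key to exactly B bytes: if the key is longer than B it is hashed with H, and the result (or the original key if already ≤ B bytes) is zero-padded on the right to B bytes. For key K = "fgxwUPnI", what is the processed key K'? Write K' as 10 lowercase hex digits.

|K| = 8 > B = 5, so first hash the key.
H(K): sum = 102+103+120+119+85+80+110+73 = 792 → 03 18.
Zero-pad H(K) = 03 18 to 5 bytes: K' = 03 18 00 00 00.

0318000000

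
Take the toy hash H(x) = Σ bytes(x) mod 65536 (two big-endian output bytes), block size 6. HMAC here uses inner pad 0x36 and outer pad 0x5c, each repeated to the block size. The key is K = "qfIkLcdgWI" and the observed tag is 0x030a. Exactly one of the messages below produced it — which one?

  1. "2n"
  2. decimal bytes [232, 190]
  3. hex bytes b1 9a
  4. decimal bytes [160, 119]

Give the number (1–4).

1

Key "qfIkLcdgWI" = 71 66 49 6b 4c 63 64 67 57 49 is 10 bytes > B = 6, so hash it first: H(key) = 03 a5, then zero-pad to 6 bytes: K' = 03 a5 00 00 00 00.
K' ⊕ ipad = 35 93 36 36 36 36; K' ⊕ opad = 5f f9 5c 5c 5c 5c.
m1: inner = H(35 93 36 36 36 36 32 6e) = 02 40; tag = H(5f f9 5c 5c 5c 5c 02 40) = 030a ← matches
m2: inner = H(35 93 36 36 36 36 e8 be) = 03 46; tag = H(5f f9 5c 5c 5c 5c 03 46) = 0311
m3: inner = H(35 93 36 36 36 36 b1 9a) = 02 eb; tag = H(5f f9 5c 5c 5c 5c 02 eb) = 03b5
m4: inner = H(35 93 36 36 36 36 a0 77) = 02 b7; tag = H(5f f9 5c 5c 5c 5c 02 b7) = 0381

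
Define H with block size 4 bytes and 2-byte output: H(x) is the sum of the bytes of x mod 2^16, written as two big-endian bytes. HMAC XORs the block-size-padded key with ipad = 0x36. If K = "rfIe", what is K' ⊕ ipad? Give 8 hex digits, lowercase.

Key "rfIe" = 72 66 49 65 is exactly B = 4 bytes: K' = 72 66 49 65.
XOR each byte with 0x36: 72⊕36=44, 66⊕36=50, 49⊕36=7f, 65⊕36=53.

44507f53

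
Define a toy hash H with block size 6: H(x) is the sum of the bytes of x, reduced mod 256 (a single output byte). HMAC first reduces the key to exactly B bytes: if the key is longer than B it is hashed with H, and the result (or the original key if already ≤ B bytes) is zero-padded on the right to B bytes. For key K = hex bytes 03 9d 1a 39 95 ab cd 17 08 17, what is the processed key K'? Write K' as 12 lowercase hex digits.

360000000000

|K| = 10 > B = 6, so first hash the key.
H(K): sum = 3+157+26+57+149+171+205+23+8+23 = 822; mod 256 = 54 → 36.
Zero-pad H(K) = 36 to 6 bytes: K' = 36 00 00 00 00 00.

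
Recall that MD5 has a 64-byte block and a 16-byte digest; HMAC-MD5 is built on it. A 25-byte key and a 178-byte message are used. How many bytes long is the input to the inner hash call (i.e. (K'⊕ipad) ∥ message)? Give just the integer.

Key is 25 ≤ 64 bytes, zero-padded: |K'| = 64.
Inner input = (K'⊕ipad) ∥ m → 64 + 178 = 242 bytes.

242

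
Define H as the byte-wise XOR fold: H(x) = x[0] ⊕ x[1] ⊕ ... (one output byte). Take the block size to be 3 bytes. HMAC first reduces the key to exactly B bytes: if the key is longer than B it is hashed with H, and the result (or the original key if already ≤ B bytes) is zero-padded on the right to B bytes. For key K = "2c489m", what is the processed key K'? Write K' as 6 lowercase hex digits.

090000

|K| = 6 > B = 3, so first hash the key.
H(K): XOR 32⊕63⊕34⊕38⊕39⊕6d = 09.
Zero-pad H(K) = 09 to 3 bytes: K' = 09 00 00.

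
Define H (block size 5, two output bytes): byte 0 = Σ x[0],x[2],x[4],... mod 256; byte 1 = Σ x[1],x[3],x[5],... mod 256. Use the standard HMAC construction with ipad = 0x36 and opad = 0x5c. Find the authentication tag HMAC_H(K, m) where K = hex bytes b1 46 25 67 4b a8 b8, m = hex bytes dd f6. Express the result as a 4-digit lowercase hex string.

b3b6

Key hex bytes b1 46 25 67 4b a8 b8 is 7 bytes > B = 5, so hash it first: H(key) = d9 55, then zero-pad to 5 bytes: K' = d9 55 00 00 00.
K' ⊕ ipad = ef 63 36 36 36.  K' ⊕ opad = 85 09 5c 5c 5c.
Inner input = (K'⊕ipad) ∥ m = ef 63 36 36 36 ∥ dd f6.
Inner hash: even-index sum = 593 mod 256 = 81; odd-index sum = 374 mod 256 = 118 → 51 76.
Outer input = (K'⊕opad) ∥ inner = 85 09 5c 5c 5c ∥ 51 76.
Outer hash (tag): even-index sum = 435 mod 256 = 179; odd-index sum = 182 mod 256 = 182 → b3 b6.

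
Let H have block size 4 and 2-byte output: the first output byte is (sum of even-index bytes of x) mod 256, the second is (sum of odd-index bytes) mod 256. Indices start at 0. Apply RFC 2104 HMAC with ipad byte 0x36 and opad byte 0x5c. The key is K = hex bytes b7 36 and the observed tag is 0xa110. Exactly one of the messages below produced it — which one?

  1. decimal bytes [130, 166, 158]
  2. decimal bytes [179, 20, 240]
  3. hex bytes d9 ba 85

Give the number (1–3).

2

Key hex bytes b7 36 is 2 bytes ≤ B = 4; zero-pad to 4 bytes: K' = b7 36 00 00.
K' ⊕ ipad = 81 00 36 36; K' ⊕ opad = eb 6a 5c 5c.
m1: inner = H(81 00 36 36 82 a6 9e) = d7 dc; tag = H(eb 6a 5c 5c d7 dc) = 1ea2
m2: inner = H(81 00 36 36 b3 14 f0) = 5a 4a; tag = H(eb 6a 5c 5c 5a 4a) = a110 ← matches
m3: inner = H(81 00 36 36 d9 ba 85) = 15 f0; tag = H(eb 6a 5c 5c 15 f0) = 5cb6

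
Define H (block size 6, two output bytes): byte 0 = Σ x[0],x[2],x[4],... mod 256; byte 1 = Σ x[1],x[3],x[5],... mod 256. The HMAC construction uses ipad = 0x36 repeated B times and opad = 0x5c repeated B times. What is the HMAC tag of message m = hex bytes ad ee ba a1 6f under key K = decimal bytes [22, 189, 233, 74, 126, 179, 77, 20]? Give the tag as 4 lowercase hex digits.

8c3d

Key decimal bytes [22, 189, 233, 74, 126, 179, 77, 20] = 16 bd e9 4a 7e b3 4d 14 is 8 bytes > B = 6, so hash it first: H(key) = ca ce, then zero-pad to 6 bytes: K' = ca ce 00 00 00 00.
K' ⊕ ipad = fc f8 36 36 36 36.  K' ⊕ opad = 96 92 5c 5c 5c 5c.
Inner input = (K'⊕ipad) ∥ m = fc f8 36 36 36 36 ∥ ad ee ba a1 6f.
Inner hash: even-index sum = 830 mod 256 = 62; odd-index sum = 755 mod 256 = 243 → 3e f3.
Outer input = (K'⊕opad) ∥ inner = 96 92 5c 5c 5c 5c ∥ 3e f3.
Outer hash (tag): even-index sum = 396 mod 256 = 140; odd-index sum = 573 mod 256 = 61 → 8c 3d.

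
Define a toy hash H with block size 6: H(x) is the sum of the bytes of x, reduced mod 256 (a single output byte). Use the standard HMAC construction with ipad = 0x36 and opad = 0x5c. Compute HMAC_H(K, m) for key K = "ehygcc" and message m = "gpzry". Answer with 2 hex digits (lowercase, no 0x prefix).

82

Key "ehygcc" = 65 68 79 67 63 63 is exactly B = 6 bytes: K' = 65 68 79 67 63 63.
K' ⊕ ipad = 53 5e 4f 51 55 55.  K' ⊕ opad = 39 34 25 3b 3f 3f.
Inner input = (K'⊕ipad) ∥ m = 53 5e 4f 51 55 55 ∥ 67 70 7a 72 79.
Inner hash: sum = 83+94+79+81+85+85+103+112+122+114+121 = 1079; mod 256 = 55 → 37.
Outer input = (K'⊕opad) ∥ inner = 39 34 25 3b 3f 3f ∥ 37.
Outer hash (tag): sum = 57+52+37+59+63+63+55 = 386; mod 256 = 130 → 82.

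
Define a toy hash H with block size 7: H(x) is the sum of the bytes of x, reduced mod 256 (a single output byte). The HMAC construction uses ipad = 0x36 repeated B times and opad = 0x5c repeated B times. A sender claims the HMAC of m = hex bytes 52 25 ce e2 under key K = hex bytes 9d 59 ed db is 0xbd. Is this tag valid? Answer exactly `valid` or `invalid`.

Key hex bytes 9d 59 ed db is 4 bytes ≤ B = 7; zero-pad to 7 bytes: K' = 9d 59 ed db 00 00 00.
K' ⊕ ipad = ab 6f db ed 36 36 36; K' ⊕ opad = c1 05 b1 87 5c 5c 5c.
Inner hash: sum = 171+111+219+237+54+54+54+82+37+206+226 = 1451; mod 256 = 171 → ab.
Outer hash (recomputed tag): sum = 193+5+177+135+92+92+92+171 = 957; mod 256 = 189 → bd.
Recomputed tag = bd; claimed = bd → match.

valid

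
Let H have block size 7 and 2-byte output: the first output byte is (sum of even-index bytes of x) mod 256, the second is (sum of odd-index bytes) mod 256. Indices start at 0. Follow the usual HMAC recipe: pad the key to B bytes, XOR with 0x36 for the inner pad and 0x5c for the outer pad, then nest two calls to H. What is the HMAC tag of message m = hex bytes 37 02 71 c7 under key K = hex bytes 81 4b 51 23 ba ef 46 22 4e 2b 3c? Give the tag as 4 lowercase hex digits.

c483

Key hex bytes 81 4b 51 23 ba ef 46 22 4e 2b 3c is 11 bytes > B = 7, so hash it first: H(key) = 5c aa, then zero-pad to 7 bytes: K' = 5c aa 00 00 00 00 00.
K' ⊕ ipad = 6a 9c 36 36 36 36 36.  K' ⊕ opad = 00 f6 5c 5c 5c 5c 5c.
Inner input = (K'⊕ipad) ∥ m = 6a 9c 36 36 36 36 36 ∥ 37 02 71 c7.
Inner hash: even-index sum = 469 mod 256 = 213; odd-index sum = 432 mod 256 = 176 → d5 b0.
Outer input = (K'⊕opad) ∥ inner = 00 f6 5c 5c 5c 5c 5c ∥ d5 b0.
Outer hash (tag): even-index sum = 452 mod 256 = 196; odd-index sum = 643 mod 256 = 131 → c4 83.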